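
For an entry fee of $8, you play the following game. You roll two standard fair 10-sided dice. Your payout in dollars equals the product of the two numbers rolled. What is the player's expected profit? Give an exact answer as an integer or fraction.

Distribution of the product of the two numbers rolled: 1 w.p. 1/100, 2 w.p. 1/50, 3 w.p. 1/50, 4 w.p. 3/100, 5 w.p. 1/50, 6 w.p. 1/25, …
E[payout] = (1/100)·1 + (1/50)·2 + (1/50)·3 + (3/100)·4 + (1/50)·5 + (1/25)·6 + (1/50)·7 + (1/25)·8 + (3/100)·9 + (1/25)·10 + (1/25)·12 + (1/50)·14 + (1/50)·15 + (3/100)·16 + (1/25)·18 + (1/25)·20 + (1/50)·21 + (1/25)·24 + (1/100)·25 + (1/50)·27 + (1/50)·28 + (1/25)·30 + (1/50)·32 + (1/50)·35 + (3/100)·36 + (1/25)·40 + (1/50)·42 + (1/50)·45 + (1/50)·48 + (1/100)·49 + (1/50)·50 + (1/50)·54 + (1/50)·56 + (1/50)·60 + (1/50)·63 + (1/100)·64 + (1/50)·70 + (1/50)·72 + (1/50)·80 + (1/100)·81 + (1/50)·90 + (1/100)·100 = 121/4
Expected profit = 121/4 − 8 = 89/4

89/4 dollars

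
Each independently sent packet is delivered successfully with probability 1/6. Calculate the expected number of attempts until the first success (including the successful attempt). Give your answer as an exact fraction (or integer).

6

For a geometric distribution, E[trials] = 1/p = 1/(1/6) = 6.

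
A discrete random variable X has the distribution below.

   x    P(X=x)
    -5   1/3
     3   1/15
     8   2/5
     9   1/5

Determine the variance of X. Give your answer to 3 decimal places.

38.249

E[X] = (1/3)·(-5) + (1/15)·3 + (2/5)·8 + (1/5)·9 = 53/15
E[X²] = (1/3)·25 + (1/15)·9 + (2/5)·64 + (1/5)·81 = 761/15
Var(X) = 761/15 − (53/15)² = 8606/225 ≈ 38.249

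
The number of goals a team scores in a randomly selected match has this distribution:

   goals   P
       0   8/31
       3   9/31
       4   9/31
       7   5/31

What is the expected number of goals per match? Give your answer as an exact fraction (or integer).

98/31

E[X] = (8/31)·0 + (9/31)·3 + (9/31)·4 + (5/31)·7
     = 98/31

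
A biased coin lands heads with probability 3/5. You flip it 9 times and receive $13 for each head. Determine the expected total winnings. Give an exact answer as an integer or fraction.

351/5 dollars

E[#heads] = 9·3/5 = 27/5 (linearity over flips).
E[winnings] = 13·27/5 = 351/5.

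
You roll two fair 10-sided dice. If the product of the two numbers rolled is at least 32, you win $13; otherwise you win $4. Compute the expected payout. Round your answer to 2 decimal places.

E[payout] = (61/100)·4 + (39/100)·13 = 751/100
≈ $7.51

$7.51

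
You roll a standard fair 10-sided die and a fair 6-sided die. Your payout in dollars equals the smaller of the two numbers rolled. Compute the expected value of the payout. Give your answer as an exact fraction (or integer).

35/12 dollars

Distribution of the smaller of the two numbers rolled: 1 w.p. 1/4, 2 w.p. 13/60, 3 w.p. 11/60, 4 w.p. 3/20, 5 w.p. 7/60, 6 w.p. 1/12
E[payout] = (1/4)·1 + (13/60)·2 + (11/60)·3 + (3/20)·4 + (7/60)·5 + (1/12)·6 = 35/12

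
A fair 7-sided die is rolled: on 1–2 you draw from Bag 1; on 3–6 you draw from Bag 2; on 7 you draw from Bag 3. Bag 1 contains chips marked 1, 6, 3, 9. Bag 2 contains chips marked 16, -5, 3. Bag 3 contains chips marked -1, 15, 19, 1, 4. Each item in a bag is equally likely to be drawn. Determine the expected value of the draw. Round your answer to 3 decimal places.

5.110

E[X | Bag 1] = (1 + 6 + 3 + 9)/4 = 19/4
E[X | Bag 2] = (16 − 5 + 3)/3 = 14/3
E[X | Bag 3] = (-1 + 15 + 19 + 1 + 4)/5 = 38/5
E[X] = (2/7)·19/4 + (4/7)·14/3 + (1/7)·38/5 = 1073/210 ≈ 5.110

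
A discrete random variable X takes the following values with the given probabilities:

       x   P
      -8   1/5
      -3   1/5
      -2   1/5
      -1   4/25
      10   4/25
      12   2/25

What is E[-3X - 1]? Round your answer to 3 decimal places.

E[-3x-1] = (1/5)·23 + (1/5)·8 + (1/5)·5 + (4/25)·2 + (4/25)·(-31) + (2/25)·(-37)
     = -2/5 ≈ -0.400

-0.400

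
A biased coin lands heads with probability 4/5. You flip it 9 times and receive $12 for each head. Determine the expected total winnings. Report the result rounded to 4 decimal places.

$86.4000

E[#heads] = 9·4/5 = 36/5 (linearity over flips).
E[winnings] = 12·36/5 = 432/5.
≈ 86.4000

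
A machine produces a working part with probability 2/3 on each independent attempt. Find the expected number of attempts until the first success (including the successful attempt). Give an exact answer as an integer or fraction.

3/2

For a geometric distribution, E[trials] = 1/p = 1/(2/3) = 3/2.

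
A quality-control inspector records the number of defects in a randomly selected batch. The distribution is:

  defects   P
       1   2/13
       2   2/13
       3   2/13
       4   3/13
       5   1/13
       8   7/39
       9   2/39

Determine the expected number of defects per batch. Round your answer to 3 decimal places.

4.128

E[X] = (2/13)·1 + (2/13)·2 + (2/13)·3 + (3/13)·4 + (1/13)·5 + (7/39)·8 + (2/39)·9
     = 161/39 ≈ 4.128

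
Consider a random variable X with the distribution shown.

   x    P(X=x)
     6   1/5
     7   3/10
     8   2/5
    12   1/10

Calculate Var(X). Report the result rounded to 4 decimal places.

2.6100

E[X] = (1/5)·6 + (3/10)·7 + (2/5)·8 + (1/10)·12 = 77/10
E[X²] = (1/5)·36 + (3/10)·49 + (2/5)·64 + (1/10)·144 = 619/10
Var(X) = 619/10 − (77/10)² = 261/100 ≈ 2.6100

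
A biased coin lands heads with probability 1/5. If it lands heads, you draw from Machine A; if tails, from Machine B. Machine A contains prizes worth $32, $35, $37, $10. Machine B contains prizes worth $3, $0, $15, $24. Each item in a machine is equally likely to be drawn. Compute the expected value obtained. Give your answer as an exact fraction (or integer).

E[X | Machine A] = (32 + 35 + 37 + 10)/4 = 57/2
E[X | Machine B] = (3 + 0 + 15 + 24)/4 = 21/2
E[X] = (1/5)·57/2 + (4/5)·21/2 = 141/10

141/10 dollars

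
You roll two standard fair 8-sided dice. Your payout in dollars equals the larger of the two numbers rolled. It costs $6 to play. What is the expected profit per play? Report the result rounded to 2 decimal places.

Distribution of the larger of the two numbers rolled: 1 w.p. 1/64, 2 w.p. 3/64, 3 w.p. 5/64, 4 w.p. 7/64, 5 w.p. 9/64, 6 w.p. 11/64, …
E[payout] = (1/64)·1 + (3/64)·2 + (5/64)·3 + (7/64)·4 + (9/64)·5 + (11/64)·6 + (13/64)·7 + (15/64)·8 = 93/16
Expected profit = 93/16 − 6 = -3/16 ≈ -$0.19

-$0.19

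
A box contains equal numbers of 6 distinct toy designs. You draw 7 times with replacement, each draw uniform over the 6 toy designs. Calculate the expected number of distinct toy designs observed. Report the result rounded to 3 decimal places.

4.326

Let Xⱼ=1 if type j appears at least once. P(Xⱼ=1) = 1 − ((6−1)/6)^7 = 201811/279936.
E[#distinct] = 6·201811/279936 = 201811/46656.
≈ 4.326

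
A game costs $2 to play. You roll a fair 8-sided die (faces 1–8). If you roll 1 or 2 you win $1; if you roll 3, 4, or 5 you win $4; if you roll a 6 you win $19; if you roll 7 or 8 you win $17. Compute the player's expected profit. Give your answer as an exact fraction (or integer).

51/8 dollars

E[payout] = (1/4)·1 + (3/8)·4 + (1/4)·17 + (1/8)·19 = 67/8
Expected profit = 67/8 − 2 = 51/8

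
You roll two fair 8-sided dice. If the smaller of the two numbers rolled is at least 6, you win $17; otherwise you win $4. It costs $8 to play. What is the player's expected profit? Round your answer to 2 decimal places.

E[payout] = (55/64)·4 + (9/64)·17 = 373/64
Expected profit = 373/64 − 8 = -139/64 ≈ -$2.17

-$2.17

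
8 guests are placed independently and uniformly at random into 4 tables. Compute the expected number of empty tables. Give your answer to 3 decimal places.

Let Xⱼ=1 if table j is empty. P(Xⱼ=1) = ((4-1)/4)^8 = 6561/65536.
By linearity, E[#empty] = 4·6561/65536 = 6561/16384.
≈ 0.400

0.400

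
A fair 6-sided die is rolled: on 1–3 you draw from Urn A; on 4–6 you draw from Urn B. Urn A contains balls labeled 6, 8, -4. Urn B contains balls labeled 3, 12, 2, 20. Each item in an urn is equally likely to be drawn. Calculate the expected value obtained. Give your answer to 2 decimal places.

E[X | Urn A] = (6 + 8 − 4)/3 = 10/3
E[X | Urn B] = (3 + 12 + 2 + 20)/4 = 37/4
E[X] = (1/2)·10/3 + (1/2)·37/4 = 151/24 ≈ 6.29

6.29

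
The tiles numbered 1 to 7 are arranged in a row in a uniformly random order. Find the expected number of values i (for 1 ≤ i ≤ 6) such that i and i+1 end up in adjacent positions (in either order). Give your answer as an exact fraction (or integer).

12/7

For each i ∈ {1,…,6}, let Xᵢ = 1 if i and i+1 are adjacent. P(Xᵢ=1) = 2·(7−1)!/7! = 2/7.
By linearity, E[ΣXᵢ] = (6)·(2/7) = 12/7.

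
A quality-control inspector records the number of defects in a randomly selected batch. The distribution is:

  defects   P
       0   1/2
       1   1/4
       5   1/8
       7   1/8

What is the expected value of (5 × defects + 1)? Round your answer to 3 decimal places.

9.750

E[5x+1] = (1/2)·1 + (1/4)·6 + (1/8)·26 + (1/8)·36
     = 39/4 ≈ 9.750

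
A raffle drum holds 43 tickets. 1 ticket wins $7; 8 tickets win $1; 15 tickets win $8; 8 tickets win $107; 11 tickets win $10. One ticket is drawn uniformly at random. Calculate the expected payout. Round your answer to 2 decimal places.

E[payout] = (1/43)·7 + (8/43)·1 + (15/43)·8 + (8/43)·107 + (11/43)·10 = 1101/43
≈ $25.60

$25.60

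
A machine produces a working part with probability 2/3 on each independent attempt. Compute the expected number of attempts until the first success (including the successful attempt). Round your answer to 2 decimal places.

1.50

For a geometric distribution, E[trials] = 1/p = 1/(2/3) = 3/2.
≈ 1.50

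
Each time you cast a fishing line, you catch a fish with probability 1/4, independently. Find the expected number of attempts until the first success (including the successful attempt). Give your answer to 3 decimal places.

4.000

For a geometric distribution, E[trials] = 1/p = 1/(1/4) = 4.
≈ 4.000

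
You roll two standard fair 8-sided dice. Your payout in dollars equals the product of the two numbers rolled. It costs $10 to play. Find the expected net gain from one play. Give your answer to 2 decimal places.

$10.25

Distribution of the product of the two numbers rolled: 1 w.p. 1/64, 2 w.p. 1/32, 3 w.p. 1/32, 4 w.p. 3/64, 5 w.p. 1/32, 6 w.p. 1/16, …
E[payout] = (1/64)·1 + (1/32)·2 + (1/32)·3 + (3/64)·4 + (1/32)·5 + (1/16)·6 + (1/32)·7 + (1/16)·8 + (1/64)·9 + (1/32)·10 + (1/16)·12 + (1/32)·14 + (1/32)·15 + (3/64)·16 + (1/32)·18 + (1/32)·20 + (1/32)·21 + (1/16)·24 + (1/64)·25 + (1/32)·28 + (1/32)·30 + (1/32)·32 + (1/32)·35 + (1/64)·36 + (1/32)·40 + (1/32)·42 + (1/32)·48 + (1/64)·49 + (1/32)·56 + (1/64)·64 = 81/4
Expected profit = 81/4 − 10 = 41/4 ≈ $10.25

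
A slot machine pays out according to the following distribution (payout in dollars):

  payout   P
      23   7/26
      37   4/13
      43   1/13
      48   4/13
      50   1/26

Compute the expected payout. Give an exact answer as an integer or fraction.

977/26 dollars

E[X] = (7/26)·23 + (4/13)·37 + (1/13)·43 + (4/13)·48 + (1/26)·50
     = 977/26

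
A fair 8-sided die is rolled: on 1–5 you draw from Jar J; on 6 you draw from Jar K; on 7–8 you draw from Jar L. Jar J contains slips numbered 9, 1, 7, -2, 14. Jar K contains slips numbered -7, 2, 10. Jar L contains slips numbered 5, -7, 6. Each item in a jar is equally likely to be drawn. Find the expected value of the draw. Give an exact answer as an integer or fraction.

25/6

E[X | Jar J] = (9 + 1 + 7 − 2 + 14)/5 = 29/5
E[X | Jar K] = (-7 + 2 + 10)/3 = 5/3
E[X | Jar L] = (5 − 7 + 6)/3 = 4/3
E[X] = (5/8)·29/5 + (1/8)·5/3 + (1/4)·4/3 = 25/6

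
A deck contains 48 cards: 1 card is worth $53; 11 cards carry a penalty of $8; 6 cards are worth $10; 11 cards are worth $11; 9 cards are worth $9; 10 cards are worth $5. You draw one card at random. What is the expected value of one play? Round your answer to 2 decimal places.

$5.77

E[payout] = (1/48)·53 + (11/48)·(-8) + (6/48)·10 + (11/48)·11 + (9/48)·9 + (10/48)·5 = 277/48
≈ $5.77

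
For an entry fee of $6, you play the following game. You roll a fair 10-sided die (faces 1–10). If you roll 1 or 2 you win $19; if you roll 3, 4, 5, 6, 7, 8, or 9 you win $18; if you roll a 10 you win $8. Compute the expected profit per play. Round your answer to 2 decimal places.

E[payout] = (1/10)·8 + (7/10)·18 + (1/5)·19 = 86/5
Expected profit = 86/5 − 6 = 56/5 ≈ $11.20

$11.20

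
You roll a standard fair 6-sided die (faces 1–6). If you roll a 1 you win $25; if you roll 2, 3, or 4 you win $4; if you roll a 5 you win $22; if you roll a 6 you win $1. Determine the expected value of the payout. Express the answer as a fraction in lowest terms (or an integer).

E[payout] = (1/6)·1 + (1/2)·4 + (1/6)·22 + (1/6)·25 = 10

$10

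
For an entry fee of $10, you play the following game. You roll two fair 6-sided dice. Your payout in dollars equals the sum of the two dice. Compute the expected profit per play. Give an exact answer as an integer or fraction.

Distribution of the sum of the two dice: 2 w.p. 1/36, 3 w.p. 1/18, 4 w.p. 1/12, 5 w.p. 1/9, 6 w.p. 5/36, 7 w.p. 1/6, …
E[payout] = (1/36)·2 + (1/18)·3 + (1/12)·4 + (1/9)·5 + (5/36)·6 + (1/6)·7 + (5/36)·8 + (1/9)·9 + (1/12)·10 + (1/18)·11 + (1/36)·12 = 7
Expected profit = 7 − 10 = -3

-$3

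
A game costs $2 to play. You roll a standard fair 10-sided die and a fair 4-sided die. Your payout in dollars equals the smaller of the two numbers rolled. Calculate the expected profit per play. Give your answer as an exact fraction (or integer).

1/4 dollars

Distribution of the smaller of the two numbers rolled: 1 w.p. 13/40, 2 w.p. 11/40, 3 w.p. 9/40, 4 w.p. 7/40
E[payout] = (13/40)·1 + (11/40)·2 + (9/40)·3 + (7/40)·4 = 9/4
Expected profit = 9/4 − 2 = 1/4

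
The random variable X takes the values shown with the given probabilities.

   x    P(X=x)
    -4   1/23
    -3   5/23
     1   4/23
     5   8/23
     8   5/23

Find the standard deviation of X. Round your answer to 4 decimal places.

4.1771

E[X] = 65/23, E[X²] = 585/23
Var(X) = E[X²] − (E[X])² = 585/23 − 4225/529 = 9230/529
SD(X) = √(9230/529) ≈ 4.1771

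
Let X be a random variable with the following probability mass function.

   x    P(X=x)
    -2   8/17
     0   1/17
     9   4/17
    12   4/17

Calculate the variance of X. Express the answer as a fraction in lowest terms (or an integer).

E[X] = (8/17)·(-2) + (1/17)·0 + (4/17)·9 + (4/17)·12 = 4
E[X²] = (8/17)·4 + (1/17)·0 + (4/17)·81 + (4/17)·144 = 932/17
Var(X) = 932/17 − (4)² = 660/17

660/17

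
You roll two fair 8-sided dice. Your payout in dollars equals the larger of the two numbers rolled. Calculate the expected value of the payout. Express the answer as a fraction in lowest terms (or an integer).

93/16 dollars

Distribution of the larger of the two numbers rolled: 1 w.p. 1/64, 2 w.p. 3/64, 3 w.p. 5/64, 4 w.p. 7/64, 5 w.p. 9/64, 6 w.p. 11/64, …
E[payout] = (1/64)·1 + (3/64)·2 + (5/64)·3 + (7/64)·4 + (9/64)·5 + (11/64)·6 + (13/64)·7 + (15/64)·8 = 93/16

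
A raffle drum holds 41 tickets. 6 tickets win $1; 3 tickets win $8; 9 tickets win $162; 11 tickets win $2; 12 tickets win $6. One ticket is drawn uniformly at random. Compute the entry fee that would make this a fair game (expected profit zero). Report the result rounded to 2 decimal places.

$38.59

E[payout] = (6/41)·1 + (3/41)·8 + (9/41)·162 + (11/41)·2 + (12/41)·6 = 1582/41
Fair fee = E[payout] = 1582/41 ≈ $38.59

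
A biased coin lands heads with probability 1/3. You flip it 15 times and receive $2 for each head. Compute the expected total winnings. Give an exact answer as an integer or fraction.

$10

E[#heads] = 15·1/3 = 5 (linearity over flips).
E[winnings] = 2·5 = 10.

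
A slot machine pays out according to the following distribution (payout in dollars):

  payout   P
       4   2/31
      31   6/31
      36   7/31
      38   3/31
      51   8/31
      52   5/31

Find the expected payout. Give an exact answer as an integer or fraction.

1228/31 dollars

E[X] = (2/31)·4 + (6/31)·31 + (7/31)·36 + (3/31)·38 + (8/31)·51 + (5/31)·52
     = 1228/31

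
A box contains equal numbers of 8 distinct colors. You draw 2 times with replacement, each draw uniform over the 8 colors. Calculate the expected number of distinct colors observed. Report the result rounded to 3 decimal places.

1.875

Let Xⱼ=1 if type j appears at least once. P(Xⱼ=1) = 1 − ((8−1)/8)^2 = 15/64.
E[#distinct] = 8·15/64 = 15/8.
≈ 1.875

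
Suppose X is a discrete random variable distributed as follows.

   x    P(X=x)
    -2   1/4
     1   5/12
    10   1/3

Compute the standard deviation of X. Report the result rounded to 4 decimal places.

4.9181

E[X] = 13/4, E[X²] = 139/4
Var(X) = E[X²] − (E[X])² = 139/4 − 169/16 = 387/16
SD(X) = √(387/16) ≈ 4.9181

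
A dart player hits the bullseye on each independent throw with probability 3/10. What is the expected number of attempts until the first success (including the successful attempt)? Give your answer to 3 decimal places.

3.333

For a geometric distribution, E[trials] = 1/p = 1/(3/10) = 10/3.
≈ 3.333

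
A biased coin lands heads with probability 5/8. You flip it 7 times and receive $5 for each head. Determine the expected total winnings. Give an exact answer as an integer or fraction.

E[#heads] = 7·5/8 = 35/8 (linearity over flips).
E[winnings] = 5·35/8 = 175/8.

175/8 dollars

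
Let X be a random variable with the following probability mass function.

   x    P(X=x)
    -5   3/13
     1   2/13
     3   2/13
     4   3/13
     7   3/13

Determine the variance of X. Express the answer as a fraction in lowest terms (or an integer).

E[X] = (3/13)·(-5) + (2/13)·1 + (2/13)·3 + (3/13)·4 + (3/13)·7 = 2
E[X²] = (3/13)·25 + (2/13)·1 + (2/13)·9 + (3/13)·16 + (3/13)·49 = 290/13
Var(X) = 290/13 − (2)² = 238/13

238/13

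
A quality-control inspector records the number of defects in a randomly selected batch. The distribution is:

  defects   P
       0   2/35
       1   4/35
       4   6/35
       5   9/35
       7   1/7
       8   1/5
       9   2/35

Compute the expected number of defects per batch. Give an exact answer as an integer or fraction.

26/5

E[X] = (2/35)·0 + (4/35)·1 + (6/35)·4 + (9/35)·5 + (1/7)·7 + (1/5)·8 + (2/35)·9
     = 26/5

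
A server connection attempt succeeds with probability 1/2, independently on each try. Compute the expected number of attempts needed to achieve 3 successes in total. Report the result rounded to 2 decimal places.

6.00

By linearity (sum of 3 independent geometric waits), E[trials] = 3/p = 3/(1/2) = 6.
≈ 6.00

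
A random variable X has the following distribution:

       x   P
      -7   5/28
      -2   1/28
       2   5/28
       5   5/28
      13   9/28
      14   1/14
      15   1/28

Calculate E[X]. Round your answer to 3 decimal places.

E[X] = (5/28)·(-7) + (1/28)·(-2) + (5/28)·2 + (5/28)·5 + (9/28)·13 + (1/14)·14 + (1/28)·15
     = 79/14 ≈ 5.643

5.643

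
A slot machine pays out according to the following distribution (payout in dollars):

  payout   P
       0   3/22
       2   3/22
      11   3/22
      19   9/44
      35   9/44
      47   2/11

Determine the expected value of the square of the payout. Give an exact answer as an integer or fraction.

8174/11

E[X²] = (3/22)·0 + (3/22)·4 + (3/22)·121 + (9/44)·361 + (9/44)·1225 + (2/11)·2209
     = 8174/11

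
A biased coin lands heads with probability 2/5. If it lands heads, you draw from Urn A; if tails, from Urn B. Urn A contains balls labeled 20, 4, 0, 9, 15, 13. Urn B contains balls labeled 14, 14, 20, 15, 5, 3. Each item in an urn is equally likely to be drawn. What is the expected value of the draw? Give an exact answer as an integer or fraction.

67/6

E[X | Urn A] = (20 + 4 + 0 + 9 + 15 + 13)/6 = 61/6
E[X | Urn B] = (14 + 14 + 20 + 15 + 5 + 3)/6 = 71/6
E[X] = (2/5)·61/6 + (3/5)·71/6 = 67/6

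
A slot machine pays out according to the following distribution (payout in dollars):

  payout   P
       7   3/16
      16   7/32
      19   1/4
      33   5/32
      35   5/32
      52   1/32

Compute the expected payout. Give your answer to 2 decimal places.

$21.81

E[X] = (3/16)·7 + (7/32)·16 + (1/4)·19 + (5/32)·33 + (5/32)·35 + (1/32)·52
     = 349/16 ≈ 21.81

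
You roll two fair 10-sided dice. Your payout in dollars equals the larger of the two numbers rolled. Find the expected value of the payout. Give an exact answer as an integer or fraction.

Distribution of the larger of the two numbers rolled: 1 w.p. 1/100, 2 w.p. 3/100, 3 w.p. 1/20, 4 w.p. 7/100, 5 w.p. 9/100, 6 w.p. 11/100, …
E[payout] = (1/100)·1 + (3/100)·2 + (1/20)·3 + (7/100)·4 + (9/100)·5 + (11/100)·6 + (13/100)·7 + (3/20)·8 + (17/100)·9 + (19/100)·10 = 143/20

143/20 dollars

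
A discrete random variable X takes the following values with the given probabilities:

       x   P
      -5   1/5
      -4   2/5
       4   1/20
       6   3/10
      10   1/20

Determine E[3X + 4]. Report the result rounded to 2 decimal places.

3.70

E[3x+4] = (1/5)·(-11) + (2/5)·(-8) + (1/20)·16 + (3/10)·22 + (1/20)·34
     = 37/10 ≈ 3.70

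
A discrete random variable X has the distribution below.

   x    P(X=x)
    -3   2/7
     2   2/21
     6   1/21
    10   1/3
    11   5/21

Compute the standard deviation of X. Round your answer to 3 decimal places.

5.981

E[X] = 39/7, E[X²] = 1403/21
Var(X) = E[X²] − (E[X])² = 1403/21 − 1521/49 = 5258/147
SD(X) = √(5258/147) ≈ 5.981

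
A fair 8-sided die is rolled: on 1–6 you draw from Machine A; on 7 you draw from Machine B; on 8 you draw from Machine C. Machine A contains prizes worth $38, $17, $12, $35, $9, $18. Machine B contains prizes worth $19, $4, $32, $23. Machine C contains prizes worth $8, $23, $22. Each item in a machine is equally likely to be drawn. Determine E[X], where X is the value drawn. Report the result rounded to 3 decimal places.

E[X | Machine A] = (38 + 17 + 12 + 35 + 9 + 18)/6 = 43/2
E[X | Machine B] = (19 + 4 + 32 + 23)/4 = 39/2
E[X | Machine C] = (8 + 23 + 22)/3 = 53/3
E[X] = (3/4)·43/2 + (1/8)·39/2 + (1/8)·53/3 = 997/48 ≈ 20.771

$20.771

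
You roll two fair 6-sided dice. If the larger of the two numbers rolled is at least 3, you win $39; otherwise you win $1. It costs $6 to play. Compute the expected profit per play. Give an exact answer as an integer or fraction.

259/9 dollars

E[payout] = (1/9)·1 + (8/9)·39 = 313/9
Expected profit = 313/9 − 6 = 259/9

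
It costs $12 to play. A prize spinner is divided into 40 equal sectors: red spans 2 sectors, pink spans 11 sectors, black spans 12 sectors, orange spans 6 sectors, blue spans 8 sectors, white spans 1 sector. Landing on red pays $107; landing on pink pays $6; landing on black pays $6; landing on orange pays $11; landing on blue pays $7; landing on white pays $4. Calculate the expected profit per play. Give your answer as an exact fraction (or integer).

E[payout] = (2/40)·107 + (11/40)·6 + (12/40)·6 + (6/40)·11 + (8/40)·7 + (1/40)·4 = 239/20
Expected profit = 239/20 − 12 = -1/20

-1/20 dollars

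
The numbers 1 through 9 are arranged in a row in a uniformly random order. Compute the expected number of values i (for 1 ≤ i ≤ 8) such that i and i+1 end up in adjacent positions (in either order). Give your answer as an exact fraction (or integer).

16/9

For each i ∈ {1,…,8}, let Xᵢ = 1 if i and i+1 are adjacent. P(Xᵢ=1) = 2·(9−1)!/9! = 2/9.
By linearity, E[ΣXᵢ] = (8)·(2/9) = 16/9.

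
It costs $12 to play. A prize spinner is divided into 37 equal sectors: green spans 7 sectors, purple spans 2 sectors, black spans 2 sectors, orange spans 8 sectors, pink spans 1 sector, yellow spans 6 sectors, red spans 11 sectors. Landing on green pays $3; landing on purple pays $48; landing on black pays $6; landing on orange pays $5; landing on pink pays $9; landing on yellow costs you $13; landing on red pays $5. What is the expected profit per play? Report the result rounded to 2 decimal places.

E[payout] = (7/37)·3 + (2/37)·48 + (2/37)·6 + (8/37)·5 + (1/37)·9 + (6/37)·(-13) + (11/37)·5 = 155/37
Expected profit = 155/37 − 12 = -289/37 ≈ -$7.81

-$7.81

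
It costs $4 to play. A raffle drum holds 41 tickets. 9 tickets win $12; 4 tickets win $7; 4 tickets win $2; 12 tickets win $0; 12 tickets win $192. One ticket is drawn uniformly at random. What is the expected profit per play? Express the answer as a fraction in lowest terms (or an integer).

2284/41 dollars

E[payout] = (9/41)·12 + (4/41)·7 + (4/41)·2 + (12/41)·0 + (12/41)·192 = 2448/41
Expected profit = 2448/41 − 4 = 2284/41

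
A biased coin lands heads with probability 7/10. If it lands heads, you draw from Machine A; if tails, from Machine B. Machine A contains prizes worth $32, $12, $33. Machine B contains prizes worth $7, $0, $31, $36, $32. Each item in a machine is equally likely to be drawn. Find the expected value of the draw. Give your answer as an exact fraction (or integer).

3649/150 dollars

E[X | Machine A] = (32 + 12 + 33)/3 = 77/3
E[X | Machine B] = (7 + 0 + 31 + 36 + 32)/5 = 106/5
E[X] = (7/10)·77/3 + (3/10)·106/5 = 3649/150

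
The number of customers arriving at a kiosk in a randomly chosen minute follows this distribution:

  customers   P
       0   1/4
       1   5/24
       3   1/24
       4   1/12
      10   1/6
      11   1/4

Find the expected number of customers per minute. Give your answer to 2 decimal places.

E[X] = (1/4)·0 + (5/24)·1 + (1/24)·3 + (1/12)·4 + (1/6)·10 + (1/4)·11
     = 61/12 ≈ 5.08

5.08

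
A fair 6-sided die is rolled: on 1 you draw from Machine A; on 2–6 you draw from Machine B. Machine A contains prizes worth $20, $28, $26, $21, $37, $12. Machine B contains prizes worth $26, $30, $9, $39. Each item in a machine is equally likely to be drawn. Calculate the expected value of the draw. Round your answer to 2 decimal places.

E[X | Machine A] = (20 + 28 + 26 + 21 + 37 + 12)/6 = 24
E[X | Machine B] = (26 + 30 + 9 + 39)/4 = 26
E[X] = (1/6)·24 + (5/6)·26 = 77/3 ≈ 25.67

$25.67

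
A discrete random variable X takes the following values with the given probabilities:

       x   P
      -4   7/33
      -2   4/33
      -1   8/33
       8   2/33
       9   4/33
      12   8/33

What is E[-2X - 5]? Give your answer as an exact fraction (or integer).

-373/33

E[-2x-5] = (7/33)·3 + (4/33)·(-1) + (8/33)·(-3) + (2/33)·(-21) + (4/33)·(-23) + (8/33)·(-29)
     = -373/33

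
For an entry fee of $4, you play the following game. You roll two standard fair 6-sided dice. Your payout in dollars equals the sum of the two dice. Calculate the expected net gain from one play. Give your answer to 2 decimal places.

$3.00

Distribution of the sum of the two dice: 2 w.p. 1/36, 3 w.p. 1/18, 4 w.p. 1/12, 5 w.p. 1/9, 6 w.p. 5/36, 7 w.p. 1/6, …
E[payout] = (1/36)·2 + (1/18)·3 + (1/12)·4 + (1/9)·5 + (5/36)·6 + (1/6)·7 + (5/36)·8 + (1/9)·9 + (1/12)·10 + (1/18)·11 + (1/36)·12 = 7
Expected profit = 7 − 4 = 3 ≈ $3.00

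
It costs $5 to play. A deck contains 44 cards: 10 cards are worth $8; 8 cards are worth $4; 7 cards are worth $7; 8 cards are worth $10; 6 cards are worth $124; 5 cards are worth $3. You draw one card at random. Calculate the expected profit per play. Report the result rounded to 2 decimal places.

$17.73

E[payout] = (10/44)·8 + (8/44)·4 + (7/44)·7 + (8/44)·10 + (6/44)·124 + (5/44)·3 = 250/11
Expected profit = 250/11 − 5 = 195/11 ≈ $17.73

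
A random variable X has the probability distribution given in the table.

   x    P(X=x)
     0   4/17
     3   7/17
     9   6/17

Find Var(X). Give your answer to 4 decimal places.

12.8304

E[X] = (4/17)·0 + (7/17)·3 + (6/17)·9 = 75/17
E[X²] = (4/17)·0 + (7/17)·9 + (6/17)·81 = 549/17
Var(X) = 549/17 − (75/17)² = 3708/289 ≈ 12.8304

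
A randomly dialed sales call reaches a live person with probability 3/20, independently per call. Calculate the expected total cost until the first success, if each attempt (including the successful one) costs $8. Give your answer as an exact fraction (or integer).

E[#attempts] = 1/p = 20/3; E[cost] = 8·20/3 = 160/3.

160/3 dollars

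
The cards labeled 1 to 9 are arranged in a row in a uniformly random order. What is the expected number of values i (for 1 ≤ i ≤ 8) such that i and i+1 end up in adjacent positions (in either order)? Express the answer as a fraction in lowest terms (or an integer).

For each i ∈ {1,…,8}, let Xᵢ = 1 if i and i+1 are adjacent. P(Xᵢ=1) = 2·(9−1)!/9! = 2/9.
By linearity, E[ΣXᵢ] = (8)·(2/9) = 16/9.

16/9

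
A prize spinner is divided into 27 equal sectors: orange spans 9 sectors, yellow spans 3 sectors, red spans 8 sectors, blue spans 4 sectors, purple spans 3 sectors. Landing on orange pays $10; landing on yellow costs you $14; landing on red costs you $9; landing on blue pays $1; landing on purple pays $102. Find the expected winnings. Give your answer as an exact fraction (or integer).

E[payout] = (9/27)·10 + (3/27)·(-14) + (8/27)·(-9) + (4/27)·1 + (3/27)·102 = 286/27

286/27 dollars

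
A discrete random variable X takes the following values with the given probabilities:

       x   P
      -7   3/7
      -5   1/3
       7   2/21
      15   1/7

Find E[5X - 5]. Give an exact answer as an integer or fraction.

-100/7

E[5x-5] = (3/7)·(-40) + (1/3)·(-30) + (2/21)·30 + (1/7)·70
     = -100/7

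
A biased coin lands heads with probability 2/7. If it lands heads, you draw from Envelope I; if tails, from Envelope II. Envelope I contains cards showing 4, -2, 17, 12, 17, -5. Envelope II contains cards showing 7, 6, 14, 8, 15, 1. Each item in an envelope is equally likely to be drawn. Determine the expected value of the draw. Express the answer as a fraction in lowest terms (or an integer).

E[X | Envelope I] = (4 − 2 + 17 + 12 + 17 − 5)/6 = 43/6
E[X | Envelope II] = (7 + 6 + 14 + 8 + 15 + 1)/6 = 17/2
E[X] = (2/7)·43/6 + (5/7)·17/2 = 341/42

341/42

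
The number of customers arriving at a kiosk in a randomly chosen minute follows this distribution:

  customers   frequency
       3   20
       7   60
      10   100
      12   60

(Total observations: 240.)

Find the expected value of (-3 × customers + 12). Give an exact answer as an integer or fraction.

Total = 240, so P(customers=3) = 20/240, etc.
E[-3x+12] = (1/12)·3 + (1/4)·(-9) + (5/12)·(-18) + (1/4)·(-24)
     = -31/2

-31/2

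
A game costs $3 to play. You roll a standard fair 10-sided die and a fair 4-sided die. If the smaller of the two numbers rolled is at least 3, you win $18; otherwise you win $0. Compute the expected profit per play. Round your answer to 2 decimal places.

$4.20

E[payout] = (3/5)·0 + (2/5)·18 = 36/5
Expected profit = 36/5 − 3 = 21/5 ≈ $4.20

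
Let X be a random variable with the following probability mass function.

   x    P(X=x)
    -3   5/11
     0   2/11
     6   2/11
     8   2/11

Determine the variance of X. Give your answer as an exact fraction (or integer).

E[X] = (5/11)·(-3) + (2/11)·0 + (2/11)·6 + (2/11)·8 = 13/11
E[X²] = (5/11)·9 + (2/11)·0 + (2/11)·36 + (2/11)·64 = 245/11
Var(X) = 245/11 − (13/11)² = 2526/121

2526/121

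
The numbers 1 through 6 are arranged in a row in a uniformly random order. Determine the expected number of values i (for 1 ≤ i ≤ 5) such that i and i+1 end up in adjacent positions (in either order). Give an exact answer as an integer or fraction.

For each i ∈ {1,…,5}, let Xᵢ = 1 if i and i+1 are adjacent. P(Xᵢ=1) = 2·(6−1)!/6! = 2/6.
By linearity, E[ΣXᵢ] = (5)·(2/6) = 5/3.

5/3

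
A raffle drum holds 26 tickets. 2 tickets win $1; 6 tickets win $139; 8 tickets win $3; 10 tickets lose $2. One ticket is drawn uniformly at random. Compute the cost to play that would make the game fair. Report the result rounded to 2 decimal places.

E[payout] = (2/26)·1 + (6/26)·139 + (8/26)·3 + (10/26)·(-2) = 420/13
Fair fee = E[payout] = 420/13 ≈ $32.31

$32.31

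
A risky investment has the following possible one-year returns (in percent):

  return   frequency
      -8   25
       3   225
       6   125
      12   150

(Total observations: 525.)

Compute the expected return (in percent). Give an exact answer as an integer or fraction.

Total = 525, so P(return=-8) = 25/525, etc.
E[X] = (1/21)·(-8) + (3/7)·3 + (5/21)·6 + (2/7)·12
     = 121/21

121/21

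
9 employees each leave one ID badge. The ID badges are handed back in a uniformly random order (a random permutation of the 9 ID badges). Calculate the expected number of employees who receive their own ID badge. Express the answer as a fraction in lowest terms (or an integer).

Let Xᵢ = 1 if person i gets their own ID badge. For each i, P(Xᵢ=1) = 1/9.
By linearity of expectation, E[X₁+…+X_9] = 9·(1/9) = 1.

1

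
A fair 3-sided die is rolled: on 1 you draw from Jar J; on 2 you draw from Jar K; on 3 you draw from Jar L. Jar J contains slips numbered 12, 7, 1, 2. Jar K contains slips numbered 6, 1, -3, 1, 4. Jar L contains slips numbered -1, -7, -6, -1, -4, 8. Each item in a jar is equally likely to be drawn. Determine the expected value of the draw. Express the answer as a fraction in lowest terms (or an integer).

82/45

E[X | Jar J] = (12 + 7 + 1 + 2)/4 = 11/2
E[X | Jar K] = (6 + 1 − 3 + 1 + 4)/5 = 9/5
E[X | Jar L] = (-1 − 7 − 6 − 1 − 4 + 8)/6 = -11/6
E[X] = (1/3)·11/2 + (1/3)·9/5 + (1/3)·(-11/6) = 82/45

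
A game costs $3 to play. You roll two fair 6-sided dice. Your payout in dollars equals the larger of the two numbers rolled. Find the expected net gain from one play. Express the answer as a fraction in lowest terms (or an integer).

53/36 dollars

Distribution of the larger of the two numbers rolled: 1 w.p. 1/36, 2 w.p. 1/12, 3 w.p. 5/36, 4 w.p. 7/36, 5 w.p. 1/4, 6 w.p. 11/36
E[payout] = (1/36)·1 + (1/12)·2 + (5/36)·3 + (7/36)·4 + (1/4)·5 + (11/36)·6 = 161/36
Expected profit = 161/36 − 3 = 53/36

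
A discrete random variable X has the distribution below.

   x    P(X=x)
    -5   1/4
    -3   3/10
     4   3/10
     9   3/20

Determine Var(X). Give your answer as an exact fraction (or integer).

1287/50

E[X] = (1/4)·(-5) + (3/10)·(-3) + (3/10)·4 + (3/20)·9 = 2/5
E[X²] = (1/4)·25 + (3/10)·9 + (3/10)·16 + (3/20)·81 = 259/10
Var(X) = 259/10 − (2/5)² = 1287/50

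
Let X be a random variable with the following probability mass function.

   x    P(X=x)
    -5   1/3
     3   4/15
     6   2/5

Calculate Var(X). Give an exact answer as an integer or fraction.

5126/225

E[X] = (1/3)·(-5) + (4/15)·3 + (2/5)·6 = 23/15
E[X²] = (1/3)·25 + (4/15)·9 + (2/5)·36 = 377/15
Var(X) = 377/15 − (23/15)² = 5126/225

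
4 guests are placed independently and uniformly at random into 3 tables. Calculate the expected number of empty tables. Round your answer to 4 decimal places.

0.5926

Let Xⱼ=1 if table j is empty. P(Xⱼ=1) = ((3-1)/3)^4 = 16/81.
By linearity, E[#empty] = 3·16/81 = 16/27.
≈ 0.5926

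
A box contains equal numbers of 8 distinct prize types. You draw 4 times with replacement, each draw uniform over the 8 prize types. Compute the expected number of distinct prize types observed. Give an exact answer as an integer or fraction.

Let Xⱼ=1 if type j appears at least once. P(Xⱼ=1) = 1 − ((8−1)/8)^4 = 1695/4096.
E[#distinct] = 8·1695/4096 = 1695/512.

1695/512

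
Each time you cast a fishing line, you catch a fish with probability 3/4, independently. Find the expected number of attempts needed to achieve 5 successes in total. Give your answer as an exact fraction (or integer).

20/3

By linearity (sum of 5 independent geometric waits), E[trials] = 5/p = 5/(3/4) = 20/3.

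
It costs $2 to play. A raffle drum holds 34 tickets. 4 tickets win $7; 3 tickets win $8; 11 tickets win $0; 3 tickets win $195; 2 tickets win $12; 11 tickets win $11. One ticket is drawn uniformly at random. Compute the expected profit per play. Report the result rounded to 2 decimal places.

E[payout] = (4/34)·7 + (3/34)·8 + (11/34)·0 + (3/34)·195 + (2/34)·12 + (11/34)·11 = 23
Expected profit = 23 − 2 = 21 ≈ $21.00

$21.00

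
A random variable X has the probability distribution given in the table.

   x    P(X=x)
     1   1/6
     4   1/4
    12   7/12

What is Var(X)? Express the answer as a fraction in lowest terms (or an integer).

E[X] = (1/6)·1 + (1/4)·4 + (7/12)·12 = 49/6
E[X²] = (1/6)·1 + (1/4)·16 + (7/12)·144 = 529/6
Var(X) = 529/6 − (49/6)² = 773/36

773/36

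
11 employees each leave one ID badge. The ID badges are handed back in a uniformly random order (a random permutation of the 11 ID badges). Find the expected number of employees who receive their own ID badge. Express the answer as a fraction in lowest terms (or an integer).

Let Xᵢ = 1 if person i gets their own ID badge. For each i, P(Xᵢ=1) = 1/11.
By linearity of expectation, E[X₁+…+X_11] = 11·(1/11) = 1.

1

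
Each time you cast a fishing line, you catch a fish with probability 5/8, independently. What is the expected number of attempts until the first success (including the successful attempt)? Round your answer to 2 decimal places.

For a geometric distribution, E[trials] = 1/p = 1/(5/8) = 8/5.
≈ 1.60

1.60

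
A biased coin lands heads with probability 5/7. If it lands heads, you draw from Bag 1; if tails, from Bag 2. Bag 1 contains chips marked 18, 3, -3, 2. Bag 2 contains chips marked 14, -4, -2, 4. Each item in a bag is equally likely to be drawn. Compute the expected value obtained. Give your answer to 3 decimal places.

E[X | Bag 1] = (18 + 3 − 3 + 2)/4 = 5
E[X | Bag 2] = (14 − 4 − 2 + 4)/4 = 3
E[X] = (5/7)·5 + (2/7)·3 = 31/7 ≈ 4.429

4.429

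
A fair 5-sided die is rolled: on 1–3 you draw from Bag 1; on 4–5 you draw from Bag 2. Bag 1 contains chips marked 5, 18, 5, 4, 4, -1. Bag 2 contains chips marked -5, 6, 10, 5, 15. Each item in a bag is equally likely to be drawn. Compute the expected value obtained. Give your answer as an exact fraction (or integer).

299/50

E[X | Bag 1] = (5 + 18 + 5 + 4 + 4 − 1)/6 = 35/6
E[X | Bag 2] = (-5 + 6 + 10 + 5 + 15)/5 = 31/5
E[X] = (3/5)·35/6 + (2/5)·31/5 = 299/50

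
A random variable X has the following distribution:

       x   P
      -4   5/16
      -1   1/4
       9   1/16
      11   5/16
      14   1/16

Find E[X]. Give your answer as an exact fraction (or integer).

E[X] = (5/16)·(-4) + (1/4)·(-1) + (1/16)·9 + (5/16)·11 + (1/16)·14
     = 27/8

27/8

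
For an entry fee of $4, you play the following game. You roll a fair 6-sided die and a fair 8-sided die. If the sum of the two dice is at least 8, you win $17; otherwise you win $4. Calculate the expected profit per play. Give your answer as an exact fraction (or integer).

E[payout] = (7/16)·4 + (9/16)·17 = 181/16
Expected profit = 181/16 − 4 = 117/16

117/16 dollars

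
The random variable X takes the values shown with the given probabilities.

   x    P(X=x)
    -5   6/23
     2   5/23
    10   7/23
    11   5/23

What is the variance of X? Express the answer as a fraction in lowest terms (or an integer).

E[X] = (6/23)·(-5) + (5/23)·2 + (7/23)·10 + (5/23)·11 = 105/23
E[X²] = (6/23)·25 + (5/23)·4 + (7/23)·100 + (5/23)·121 = 1475/23
Var(X) = 1475/23 − (105/23)² = 22900/529

22900/529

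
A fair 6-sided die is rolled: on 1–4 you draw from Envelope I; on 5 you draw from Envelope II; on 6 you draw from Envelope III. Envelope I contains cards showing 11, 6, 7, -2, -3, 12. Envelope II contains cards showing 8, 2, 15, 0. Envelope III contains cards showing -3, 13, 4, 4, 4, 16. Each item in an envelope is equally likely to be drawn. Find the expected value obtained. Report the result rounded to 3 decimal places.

E[X | Envelope I] = (11 + 6 + 7 − 2 − 3 + 12)/6 = 31/6
E[X | Envelope II] = (8 + 2 + 15 + 0)/4 = 25/4
E[X | Envelope III] = (-3 + 13 + 4 + 4 + 4 + 16)/6 = 19/3
E[X] = (2/3)·31/6 + (1/6)·25/4 + (1/6)·19/3 = 133/24 ≈ 5.542

5.542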